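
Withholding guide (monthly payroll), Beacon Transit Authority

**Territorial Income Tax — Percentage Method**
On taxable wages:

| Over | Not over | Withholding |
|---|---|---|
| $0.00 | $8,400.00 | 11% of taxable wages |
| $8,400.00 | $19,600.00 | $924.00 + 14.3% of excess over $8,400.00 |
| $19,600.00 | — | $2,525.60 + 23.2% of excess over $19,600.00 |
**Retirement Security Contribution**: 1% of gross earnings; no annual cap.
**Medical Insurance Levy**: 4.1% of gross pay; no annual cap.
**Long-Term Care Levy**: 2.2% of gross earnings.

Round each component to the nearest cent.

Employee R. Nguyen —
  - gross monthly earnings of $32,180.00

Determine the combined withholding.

$7,793.30

Territorial Income Tax: taxable = $32,180.00
  $2,525.60 + 23.2% × ($32,180.00 − $19,600.00) = $2,525.60 + 23.2% × $12,580.00 = $5,444.16
Retirement Security Contribution: 1% × $32,180.00 = $321.80
Medical Insurance Levy: 4.1% × $32,180.00 = $1,319.38
Long-Term Care Levy: 2.2% × $32,180.00 = $707.96
Total: $5,444.16 + $321.80 + $1,319.38 + $707.96 = $7,793.30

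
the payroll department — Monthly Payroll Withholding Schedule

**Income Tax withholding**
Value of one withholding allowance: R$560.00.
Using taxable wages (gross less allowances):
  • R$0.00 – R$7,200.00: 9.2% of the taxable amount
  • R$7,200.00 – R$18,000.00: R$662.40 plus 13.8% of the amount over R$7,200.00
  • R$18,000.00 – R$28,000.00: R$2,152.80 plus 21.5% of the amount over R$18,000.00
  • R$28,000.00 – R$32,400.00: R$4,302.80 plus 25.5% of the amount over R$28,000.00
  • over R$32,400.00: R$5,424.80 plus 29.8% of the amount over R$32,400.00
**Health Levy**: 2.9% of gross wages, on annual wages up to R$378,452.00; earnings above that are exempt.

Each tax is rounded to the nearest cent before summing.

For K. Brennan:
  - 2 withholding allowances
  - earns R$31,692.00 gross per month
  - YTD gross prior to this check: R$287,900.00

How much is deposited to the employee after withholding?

Income Tax: taxable = R$31,692.00 − 2×R$560.00 = R$30,572.00
  R$4,302.80 + 25.5% × (R$30,572.00 − R$28,000.00) = R$4,302.80 + 25.5% × R$2,572.00 = R$4,958.66
Health Levy: 2.9% × R$31,692.00 = R$919.07
Total withheld: R$4,958.66 + R$919.07 = R$5,877.73
Net pay: R$31,692.00 − R$5,877.73 = R$25,814.27

R$25,814.27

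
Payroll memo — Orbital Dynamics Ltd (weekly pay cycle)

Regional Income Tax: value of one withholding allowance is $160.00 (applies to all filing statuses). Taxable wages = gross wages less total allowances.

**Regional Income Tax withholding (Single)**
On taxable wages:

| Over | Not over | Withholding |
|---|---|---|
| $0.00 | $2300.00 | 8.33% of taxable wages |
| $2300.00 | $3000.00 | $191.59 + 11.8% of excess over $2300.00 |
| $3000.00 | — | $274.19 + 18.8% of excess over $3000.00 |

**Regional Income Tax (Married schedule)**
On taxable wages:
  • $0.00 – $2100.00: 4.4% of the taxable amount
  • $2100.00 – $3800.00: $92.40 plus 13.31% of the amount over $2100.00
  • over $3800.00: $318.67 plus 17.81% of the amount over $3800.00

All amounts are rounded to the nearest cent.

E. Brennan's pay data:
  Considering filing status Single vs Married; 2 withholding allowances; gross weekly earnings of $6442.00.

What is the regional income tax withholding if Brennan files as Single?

Regional Income Tax (Single): taxable = $6442.00 − 2×$160.00 = $6122.00
  $274.19 + 18.8% × ($6122.00 − $3000.00) = $274.19 + 18.8% × $3122.00 = $861.13

$861.13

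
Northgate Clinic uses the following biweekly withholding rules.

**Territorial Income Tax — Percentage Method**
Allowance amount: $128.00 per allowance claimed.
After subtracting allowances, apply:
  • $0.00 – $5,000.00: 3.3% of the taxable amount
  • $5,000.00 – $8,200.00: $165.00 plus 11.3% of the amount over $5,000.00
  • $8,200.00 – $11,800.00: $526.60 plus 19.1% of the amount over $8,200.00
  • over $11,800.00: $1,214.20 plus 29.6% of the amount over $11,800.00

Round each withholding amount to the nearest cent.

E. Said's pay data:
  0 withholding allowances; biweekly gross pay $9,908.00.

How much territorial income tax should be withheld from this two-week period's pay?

Territorial Income Tax: taxable = $9,908.00
  $526.60 + 19.1% × ($9,908.00 − $8,200.00) = $526.60 + 19.1% × $1,708.00 = $852.83

$852.83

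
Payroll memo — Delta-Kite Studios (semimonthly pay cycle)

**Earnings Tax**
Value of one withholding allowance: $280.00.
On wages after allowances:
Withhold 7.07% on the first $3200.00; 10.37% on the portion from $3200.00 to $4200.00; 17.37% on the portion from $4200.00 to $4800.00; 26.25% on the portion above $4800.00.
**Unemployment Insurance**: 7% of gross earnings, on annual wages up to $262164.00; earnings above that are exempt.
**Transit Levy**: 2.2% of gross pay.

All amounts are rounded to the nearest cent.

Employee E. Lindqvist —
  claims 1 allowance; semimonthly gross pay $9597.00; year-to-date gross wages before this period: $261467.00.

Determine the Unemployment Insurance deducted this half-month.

Unemployment Insurance: cap $262164.00 − YTD $261467.00 = $697.00 subject; 7% × $697.00 = $48.79

$48.79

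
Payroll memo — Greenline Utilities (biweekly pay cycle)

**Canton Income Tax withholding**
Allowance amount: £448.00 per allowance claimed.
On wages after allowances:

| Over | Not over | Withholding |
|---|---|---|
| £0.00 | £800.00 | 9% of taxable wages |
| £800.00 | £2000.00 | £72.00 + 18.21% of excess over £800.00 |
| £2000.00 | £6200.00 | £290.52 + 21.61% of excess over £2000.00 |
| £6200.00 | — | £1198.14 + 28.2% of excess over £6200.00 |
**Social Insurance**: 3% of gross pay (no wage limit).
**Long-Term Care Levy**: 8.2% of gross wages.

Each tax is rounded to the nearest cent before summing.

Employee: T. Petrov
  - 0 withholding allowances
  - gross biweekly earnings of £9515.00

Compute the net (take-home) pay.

Canton Income Tax: taxable = £9515.00
  £1198.14 + 28.2% × (£9515.00 − £6200.00) = £1198.14 + 28.2% × £3315.00 = £2132.97
Social Insurance: 3% × £9515.00 = £285.45
Long-Term Care Levy: 8.2% × £9515.00 = £780.23
Total withheld: £2132.97 + £285.45 + £780.23 = £3198.65
Net pay: £9515.00 − £3198.65 = £6316.35

£6316.35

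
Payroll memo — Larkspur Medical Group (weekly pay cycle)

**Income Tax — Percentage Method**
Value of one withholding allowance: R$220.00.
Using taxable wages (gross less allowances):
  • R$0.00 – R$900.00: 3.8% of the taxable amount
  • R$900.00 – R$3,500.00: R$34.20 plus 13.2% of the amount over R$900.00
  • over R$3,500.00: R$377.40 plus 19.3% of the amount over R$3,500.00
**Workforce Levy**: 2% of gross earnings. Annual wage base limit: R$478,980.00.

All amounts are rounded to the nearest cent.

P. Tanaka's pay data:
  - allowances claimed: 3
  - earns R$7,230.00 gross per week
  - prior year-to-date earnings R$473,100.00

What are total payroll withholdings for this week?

R$1,087.51

Income Tax: taxable = R$7,230.00 − 3×R$220.00 = R$6,570.00
  R$377.40 + 19.3% × (R$6,570.00 − R$3,500.00) = R$377.40 + 19.3% × R$3,070.00 = R$969.91
Workforce Levy: cap R$478,980.00 − YTD R$473,100.00 = R$5,880.00 subject; 2% × R$5,880.00 = R$117.60
Total: R$969.91 + R$117.60 = R$1,087.51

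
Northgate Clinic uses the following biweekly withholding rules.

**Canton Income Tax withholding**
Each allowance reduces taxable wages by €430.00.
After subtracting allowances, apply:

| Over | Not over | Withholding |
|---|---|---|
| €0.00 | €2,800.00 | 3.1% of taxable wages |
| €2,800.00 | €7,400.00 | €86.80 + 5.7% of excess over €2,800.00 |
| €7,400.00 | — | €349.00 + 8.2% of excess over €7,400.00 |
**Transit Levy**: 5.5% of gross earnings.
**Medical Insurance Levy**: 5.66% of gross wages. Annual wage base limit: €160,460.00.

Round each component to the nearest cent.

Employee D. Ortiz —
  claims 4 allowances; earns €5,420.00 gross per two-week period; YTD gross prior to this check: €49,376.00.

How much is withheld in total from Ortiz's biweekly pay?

Canton Income Tax: taxable = €5,420.00 − 4×€430.00 = €3,700.00
  €86.80 + 5.7% × (€3,700.00 − €2,800.00) = €86.80 + 5.7% × €900.00 = €138.10
Transit Levy: 5.5% × €5,420.00 = €298.10
Medical Insurance Levy: 5.66% × €5,420.00 = €306.77
Total: €138.10 + €298.10 + €306.77 = €742.97

€742.97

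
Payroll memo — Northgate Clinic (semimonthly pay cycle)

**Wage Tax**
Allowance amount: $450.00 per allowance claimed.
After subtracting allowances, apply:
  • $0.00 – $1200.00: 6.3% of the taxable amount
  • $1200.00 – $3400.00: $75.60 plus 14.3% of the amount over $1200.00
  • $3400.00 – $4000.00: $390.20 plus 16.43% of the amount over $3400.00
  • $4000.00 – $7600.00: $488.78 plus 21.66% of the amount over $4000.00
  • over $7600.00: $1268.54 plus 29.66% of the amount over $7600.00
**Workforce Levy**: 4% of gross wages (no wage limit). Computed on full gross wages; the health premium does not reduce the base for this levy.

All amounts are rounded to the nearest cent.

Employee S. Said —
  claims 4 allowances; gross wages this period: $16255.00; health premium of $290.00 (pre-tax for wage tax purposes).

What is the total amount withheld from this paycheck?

$3865.92

Wage Tax: taxable = $16255.00 − $290.00 − 4×$450.00 = $14165.00
  $1268.54 + 29.66% × ($14165.00 − $7600.00) = $1268.54 + 29.66% × $6565.00 = $3215.72
Workforce Levy: 4% × $16255.00 = $650.20
Total: $3215.72 + $650.20 = $3865.92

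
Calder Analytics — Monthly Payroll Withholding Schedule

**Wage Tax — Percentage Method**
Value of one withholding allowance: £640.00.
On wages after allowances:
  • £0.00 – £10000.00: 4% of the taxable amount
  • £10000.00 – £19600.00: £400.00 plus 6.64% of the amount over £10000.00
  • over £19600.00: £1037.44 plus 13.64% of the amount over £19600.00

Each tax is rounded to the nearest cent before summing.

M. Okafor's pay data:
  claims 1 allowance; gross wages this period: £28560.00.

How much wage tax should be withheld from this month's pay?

£2172.29

Wage Tax: taxable = £28560.00 − 1×£640.00 = £27920.00
  £1037.44 + 13.64% × (£27920.00 − £19600.00) = £1037.44 + 13.64% × £8320.00 = £2172.29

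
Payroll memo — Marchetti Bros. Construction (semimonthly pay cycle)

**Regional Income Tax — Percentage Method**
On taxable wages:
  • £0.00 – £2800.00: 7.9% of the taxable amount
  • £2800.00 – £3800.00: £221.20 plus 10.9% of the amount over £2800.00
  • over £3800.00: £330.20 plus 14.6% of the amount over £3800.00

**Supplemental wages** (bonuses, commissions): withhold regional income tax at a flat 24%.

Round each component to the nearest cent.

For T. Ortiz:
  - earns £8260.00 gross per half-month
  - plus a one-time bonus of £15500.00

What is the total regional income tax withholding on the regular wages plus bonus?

£4701.36

Regional Income Tax: taxable = £8260.00
  £330.20 + 14.6% × (£8260.00 − £3800.00) = £330.20 + 14.6% × £4460.00 = £981.36
Supplemental (24% flat on bonus): 24% × £15500.00 = £3720.00
Total regional income tax: £981.36 + £3720.00 = £4701.36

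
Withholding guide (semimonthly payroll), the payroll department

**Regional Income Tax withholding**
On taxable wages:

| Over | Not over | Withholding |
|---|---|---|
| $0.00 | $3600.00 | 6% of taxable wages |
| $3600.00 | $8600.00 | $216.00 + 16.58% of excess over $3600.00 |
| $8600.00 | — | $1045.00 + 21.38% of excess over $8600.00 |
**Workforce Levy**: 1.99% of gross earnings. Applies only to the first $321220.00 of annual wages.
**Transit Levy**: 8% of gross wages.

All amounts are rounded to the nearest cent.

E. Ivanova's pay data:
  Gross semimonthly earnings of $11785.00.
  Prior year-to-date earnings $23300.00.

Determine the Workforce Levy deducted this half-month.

Workforce Levy: 1.99% × $11785.00 = $234.52

$234.52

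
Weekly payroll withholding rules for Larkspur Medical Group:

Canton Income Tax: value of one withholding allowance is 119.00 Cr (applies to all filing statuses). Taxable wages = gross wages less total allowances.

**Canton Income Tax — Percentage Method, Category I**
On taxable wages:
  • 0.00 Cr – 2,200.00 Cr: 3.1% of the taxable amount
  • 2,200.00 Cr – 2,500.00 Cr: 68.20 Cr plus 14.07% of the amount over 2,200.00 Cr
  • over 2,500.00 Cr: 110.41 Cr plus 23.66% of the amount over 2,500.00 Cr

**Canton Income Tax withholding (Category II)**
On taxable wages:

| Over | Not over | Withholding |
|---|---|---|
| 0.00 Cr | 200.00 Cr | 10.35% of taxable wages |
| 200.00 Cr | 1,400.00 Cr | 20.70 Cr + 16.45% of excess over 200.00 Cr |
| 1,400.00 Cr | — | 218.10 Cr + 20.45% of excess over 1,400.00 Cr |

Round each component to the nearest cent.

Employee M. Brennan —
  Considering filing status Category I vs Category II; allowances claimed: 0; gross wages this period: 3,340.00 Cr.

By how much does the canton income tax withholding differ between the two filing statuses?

305.68 Cr

Canton Income Tax (Category I): taxable = 3,340.00 Cr
  110.41 Cr + 23.66% × (3,340.00 Cr − 2,500.00 Cr) = 110.41 Cr + 23.66% × 840.00 Cr = 309.15 Cr
Canton Income Tax (Category II): taxable = 3,340.00 Cr
  218.10 Cr + 20.45% × (3,340.00 Cr − 1,400.00 Cr) = 218.10 Cr + 20.45% × 1,940.00 Cr = 614.83 Cr
Difference: |309.15 Cr − 614.83 Cr| = 305.68 Cr (higher under Category II)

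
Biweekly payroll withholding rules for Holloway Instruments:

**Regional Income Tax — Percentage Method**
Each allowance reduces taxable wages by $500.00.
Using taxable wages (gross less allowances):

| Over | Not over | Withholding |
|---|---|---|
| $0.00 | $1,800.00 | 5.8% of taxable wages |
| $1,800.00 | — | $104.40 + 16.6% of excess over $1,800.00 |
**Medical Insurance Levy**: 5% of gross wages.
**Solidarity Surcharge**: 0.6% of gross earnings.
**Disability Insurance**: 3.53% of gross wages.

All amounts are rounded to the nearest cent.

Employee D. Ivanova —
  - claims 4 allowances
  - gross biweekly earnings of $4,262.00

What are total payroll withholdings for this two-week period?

Regional Income Tax: taxable = $4,262.00 − 4×$500.00 = $2,262.00
  $104.40 + 16.6% × ($2,262.00 − $1,800.00) = $104.40 + 16.6% × $462.00 = $181.09
Medical Insurance Levy: 5% × $4,262.00 = $213.10
Solidarity Surcharge: 0.6% × $4,262.00 = $25.57
Disability Insurance: 3.53% × $4,262.00 = $150.45
Total: $181.09 + $213.10 + $25.57 + $150.45 = $570.21

$570.21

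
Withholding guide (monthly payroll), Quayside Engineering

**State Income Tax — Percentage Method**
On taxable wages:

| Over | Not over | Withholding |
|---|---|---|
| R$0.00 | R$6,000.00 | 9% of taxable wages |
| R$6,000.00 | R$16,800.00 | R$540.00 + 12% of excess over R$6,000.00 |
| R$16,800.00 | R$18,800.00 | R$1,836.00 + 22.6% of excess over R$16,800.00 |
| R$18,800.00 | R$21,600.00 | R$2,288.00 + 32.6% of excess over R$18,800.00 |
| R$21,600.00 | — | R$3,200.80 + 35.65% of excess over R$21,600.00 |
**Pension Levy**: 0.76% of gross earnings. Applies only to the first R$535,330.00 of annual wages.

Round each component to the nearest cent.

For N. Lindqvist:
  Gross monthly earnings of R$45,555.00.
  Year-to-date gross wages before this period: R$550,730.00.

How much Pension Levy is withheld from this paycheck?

Pension Levy: YTD R$550,730.00 ≥ cap R$535,330.00 → R$0.00

R$0.00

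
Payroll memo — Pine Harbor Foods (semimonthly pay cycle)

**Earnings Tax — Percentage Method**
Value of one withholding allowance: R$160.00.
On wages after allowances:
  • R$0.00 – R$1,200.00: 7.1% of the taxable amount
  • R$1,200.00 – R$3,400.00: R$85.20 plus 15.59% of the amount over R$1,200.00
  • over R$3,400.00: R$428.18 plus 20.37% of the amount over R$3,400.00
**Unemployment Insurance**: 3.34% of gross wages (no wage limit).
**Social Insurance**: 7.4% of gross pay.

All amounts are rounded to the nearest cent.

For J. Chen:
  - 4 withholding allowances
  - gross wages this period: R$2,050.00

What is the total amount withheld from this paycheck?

R$338.11

Earnings Tax: taxable = R$2,050.00 − 4×R$160.00 = R$1,410.00
  R$85.20 + 15.59% × (R$1,410.00 − R$1,200.00) = R$85.20 + 15.59% × R$210.00 = R$117.94
Unemployment Insurance: 3.34% × R$2,050.00 = R$68.47
Social Insurance: 7.4% × R$2,050.00 = R$151.70
Total: R$117.94 + R$68.47 + R$151.70 = R$338.11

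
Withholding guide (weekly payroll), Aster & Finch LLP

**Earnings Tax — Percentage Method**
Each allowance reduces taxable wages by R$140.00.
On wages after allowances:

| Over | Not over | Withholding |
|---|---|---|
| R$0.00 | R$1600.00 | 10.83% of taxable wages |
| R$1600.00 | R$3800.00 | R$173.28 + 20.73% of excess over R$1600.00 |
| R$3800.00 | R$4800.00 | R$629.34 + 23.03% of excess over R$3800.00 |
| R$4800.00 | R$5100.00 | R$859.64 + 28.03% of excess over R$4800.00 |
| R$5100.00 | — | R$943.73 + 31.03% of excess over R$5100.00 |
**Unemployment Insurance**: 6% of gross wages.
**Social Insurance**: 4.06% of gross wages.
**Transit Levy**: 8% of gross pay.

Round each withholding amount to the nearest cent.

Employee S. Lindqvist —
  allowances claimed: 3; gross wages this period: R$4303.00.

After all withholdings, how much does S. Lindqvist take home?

Earnings Tax: taxable = R$4303.00 − 3×R$140.00 = R$3883.00
  R$629.34 + 23.03% × (R$3883.00 − R$3800.00) = R$629.34 + 23.03% × R$83.00 = R$648.45
Unemployment Insurance: 6% × R$4303.00 = R$258.18
Social Insurance: 4.06% × R$4303.00 = R$174.70
Transit Levy: 8% × R$4303.00 = R$344.24
Total withheld: R$648.45 + R$258.18 + R$174.70 + R$344.24 = R$1425.57
Net pay: R$4303.00 − R$1425.57 = R$2877.43

R$2877.43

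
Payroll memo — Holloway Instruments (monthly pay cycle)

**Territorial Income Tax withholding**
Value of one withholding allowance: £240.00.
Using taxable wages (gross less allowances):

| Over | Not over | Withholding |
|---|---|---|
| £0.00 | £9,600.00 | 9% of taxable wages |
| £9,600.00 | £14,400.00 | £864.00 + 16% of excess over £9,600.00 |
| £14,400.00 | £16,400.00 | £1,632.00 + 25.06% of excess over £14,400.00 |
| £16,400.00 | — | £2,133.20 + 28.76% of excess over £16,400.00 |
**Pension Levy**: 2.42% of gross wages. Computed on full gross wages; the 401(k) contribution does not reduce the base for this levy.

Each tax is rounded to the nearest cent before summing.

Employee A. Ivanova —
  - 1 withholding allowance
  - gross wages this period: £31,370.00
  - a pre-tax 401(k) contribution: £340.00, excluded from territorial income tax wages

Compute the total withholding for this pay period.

Territorial Income Tax: taxable = £31,370.00 − £340.00 − 1×£240.00 = £30,790.00
  £2,133.20 + 28.76% × (£30,790.00 − £16,400.00) = £2,133.20 + 28.76% × £14,390.00 = £6,271.76
Pension Levy: 2.42% × £31,370.00 = £759.15
Total: £6,271.76 + £759.15 = £7,030.91

£7,030.91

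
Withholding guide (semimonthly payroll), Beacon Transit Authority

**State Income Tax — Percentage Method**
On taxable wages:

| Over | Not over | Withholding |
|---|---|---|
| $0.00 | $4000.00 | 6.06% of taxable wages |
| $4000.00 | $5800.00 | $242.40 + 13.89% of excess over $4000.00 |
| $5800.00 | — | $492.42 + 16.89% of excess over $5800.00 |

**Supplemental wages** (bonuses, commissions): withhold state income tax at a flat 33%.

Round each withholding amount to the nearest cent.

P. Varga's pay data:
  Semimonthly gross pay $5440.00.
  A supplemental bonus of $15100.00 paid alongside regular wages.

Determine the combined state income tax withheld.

State Income Tax: taxable = $5440.00
  $242.40 + 13.89% × ($5440.00 − $4000.00) = $242.40 + 13.89% × $1440.00 = $442.42
Supplemental (33% flat on bonus): 33% × $15100.00 = $4983.00
Total state income tax: $442.42 + $4983.00 = $5425.42

$5425.42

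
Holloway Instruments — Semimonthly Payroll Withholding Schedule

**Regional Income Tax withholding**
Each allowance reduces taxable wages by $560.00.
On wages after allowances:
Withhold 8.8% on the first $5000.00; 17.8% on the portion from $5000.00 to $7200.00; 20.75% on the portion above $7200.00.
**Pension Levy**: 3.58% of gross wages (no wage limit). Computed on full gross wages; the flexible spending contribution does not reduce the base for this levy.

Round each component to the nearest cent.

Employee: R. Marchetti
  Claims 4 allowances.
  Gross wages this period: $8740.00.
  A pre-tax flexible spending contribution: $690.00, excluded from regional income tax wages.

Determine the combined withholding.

$897.07

Regional Income Tax: taxable = $8740.00 − $690.00 − 4×$560.00 = $5810.00
  $440.00 + 17.8% × ($5810.00 − $5000.00) = $440.00 + 17.8% × $810.00 = $584.18
Pension Levy: 3.58% × $8740.00 = $312.89
Total: $584.18 + $312.89 = $897.07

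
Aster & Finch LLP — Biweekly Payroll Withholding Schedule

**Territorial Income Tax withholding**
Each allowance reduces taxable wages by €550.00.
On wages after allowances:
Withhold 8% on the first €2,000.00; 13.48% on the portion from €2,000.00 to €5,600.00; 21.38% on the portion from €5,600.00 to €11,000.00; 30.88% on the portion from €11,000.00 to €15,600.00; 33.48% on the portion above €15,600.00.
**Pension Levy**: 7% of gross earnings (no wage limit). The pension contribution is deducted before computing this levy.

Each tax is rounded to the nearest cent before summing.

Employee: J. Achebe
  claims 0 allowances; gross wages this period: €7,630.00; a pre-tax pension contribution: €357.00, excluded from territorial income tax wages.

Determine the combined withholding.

€1,512.08

Territorial Income Tax: taxable = €7,630.00 − €357.00 = €7,273.00
  €645.28 + 21.38% × (€7,273.00 − €5,600.00) = €645.28 + 21.38% × €1,673.00 = €1,002.97
Pension Levy: 7% × €7,273.00 = €509.11
Total: €1,002.97 + €509.11 = €1,512.08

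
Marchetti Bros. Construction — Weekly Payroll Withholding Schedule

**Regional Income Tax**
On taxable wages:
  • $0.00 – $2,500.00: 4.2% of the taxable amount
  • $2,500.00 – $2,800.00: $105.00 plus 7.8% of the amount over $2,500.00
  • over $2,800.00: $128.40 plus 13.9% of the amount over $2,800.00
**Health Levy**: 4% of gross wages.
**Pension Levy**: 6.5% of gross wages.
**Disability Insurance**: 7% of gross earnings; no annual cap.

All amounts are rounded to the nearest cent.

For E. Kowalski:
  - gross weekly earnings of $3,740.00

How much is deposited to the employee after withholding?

Regional Income Tax: taxable = $3,740.00
  $128.40 + 13.9% × ($3,740.00 − $2,800.00) = $128.40 + 13.9% × $940.00 = $259.06
Health Levy: 4% × $3,740.00 = $149.60
Pension Levy: 6.5% × $3,740.00 = $243.10
Disability Insurance: 7% × $3,740.00 = $261.80
Total withheld: $259.06 + $149.60 + $243.10 + $261.80 = $913.56
Net pay: $3,740.00 − $913.56 = $2,826.44

$2,826.44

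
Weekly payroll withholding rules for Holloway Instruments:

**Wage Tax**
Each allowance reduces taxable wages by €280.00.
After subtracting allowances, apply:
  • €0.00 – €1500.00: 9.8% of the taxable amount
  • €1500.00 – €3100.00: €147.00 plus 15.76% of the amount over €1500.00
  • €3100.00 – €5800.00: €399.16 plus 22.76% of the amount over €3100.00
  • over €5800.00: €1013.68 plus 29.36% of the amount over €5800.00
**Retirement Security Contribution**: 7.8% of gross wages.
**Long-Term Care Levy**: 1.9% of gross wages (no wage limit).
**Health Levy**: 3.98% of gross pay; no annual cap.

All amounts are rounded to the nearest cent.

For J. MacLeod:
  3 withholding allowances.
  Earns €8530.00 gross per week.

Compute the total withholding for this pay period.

Wage Tax: taxable = €8530.00 − 3×€280.00 = €7690.00
  €1013.68 + 29.36% × (€7690.00 − €5800.00) = €1013.68 + 29.36% × €1890.00 = €1568.58
Retirement Security Contribution: 7.8% × €8530.00 = €665.34
Long-Term Care Levy: 1.9% × €8530.00 = €162.07
Health Levy: 3.98% × €8530.00 = €339.49
Total: €1568.58 + €665.34 + €162.07 + €339.49 = €2735.48

€2735.48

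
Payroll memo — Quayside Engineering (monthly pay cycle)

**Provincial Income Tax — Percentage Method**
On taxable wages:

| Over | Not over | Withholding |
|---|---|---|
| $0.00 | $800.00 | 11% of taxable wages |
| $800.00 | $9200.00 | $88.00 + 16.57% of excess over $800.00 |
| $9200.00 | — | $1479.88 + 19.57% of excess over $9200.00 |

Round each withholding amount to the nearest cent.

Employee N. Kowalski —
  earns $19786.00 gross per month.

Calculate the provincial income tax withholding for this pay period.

Provincial Income Tax: taxable = $19786.00
  $1479.88 + 19.57% × ($19786.00 − $9200.00) = $1479.88 + 19.57% × $10586.00 = $3551.56

$3551.56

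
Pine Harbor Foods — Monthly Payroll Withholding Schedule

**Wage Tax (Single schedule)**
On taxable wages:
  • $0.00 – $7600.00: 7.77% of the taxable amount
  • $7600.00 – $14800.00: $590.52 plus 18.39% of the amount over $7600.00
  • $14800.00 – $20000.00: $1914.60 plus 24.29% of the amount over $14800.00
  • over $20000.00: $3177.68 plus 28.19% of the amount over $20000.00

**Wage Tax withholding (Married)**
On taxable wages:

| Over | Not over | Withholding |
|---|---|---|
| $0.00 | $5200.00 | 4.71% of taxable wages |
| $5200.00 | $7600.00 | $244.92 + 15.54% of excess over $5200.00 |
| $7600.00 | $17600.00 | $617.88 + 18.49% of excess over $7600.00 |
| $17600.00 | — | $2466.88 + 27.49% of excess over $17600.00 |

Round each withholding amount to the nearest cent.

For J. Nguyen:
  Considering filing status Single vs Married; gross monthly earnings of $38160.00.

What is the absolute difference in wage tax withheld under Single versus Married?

Wage Tax (Single): taxable = $38160.00
  $3177.68 + 28.19% × ($38160.00 − $20000.00) = $3177.68 + 28.19% × $18160.00 = $8296.98
Wage Tax (Married): taxable = $38160.00
  $2466.88 + 27.49% × ($38160.00 − $17600.00) = $2466.88 + 27.49% × $20560.00 = $8118.82
Difference: |$8296.98 − $8118.82| = $178.16 (higher under Single)

$178.16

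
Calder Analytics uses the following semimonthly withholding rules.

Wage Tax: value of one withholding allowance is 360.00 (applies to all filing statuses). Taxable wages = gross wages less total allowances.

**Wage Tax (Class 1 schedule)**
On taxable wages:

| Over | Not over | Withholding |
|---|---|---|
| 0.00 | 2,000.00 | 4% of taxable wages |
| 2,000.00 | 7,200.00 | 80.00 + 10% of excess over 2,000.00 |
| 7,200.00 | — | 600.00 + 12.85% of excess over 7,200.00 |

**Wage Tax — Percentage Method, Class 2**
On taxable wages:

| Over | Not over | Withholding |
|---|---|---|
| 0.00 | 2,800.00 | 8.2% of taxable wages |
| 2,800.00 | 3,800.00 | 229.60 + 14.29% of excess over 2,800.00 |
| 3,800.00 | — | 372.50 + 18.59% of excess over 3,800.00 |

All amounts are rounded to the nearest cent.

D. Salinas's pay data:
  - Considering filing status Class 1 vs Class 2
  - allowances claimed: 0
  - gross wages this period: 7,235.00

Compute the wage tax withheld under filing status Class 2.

1,011.07

Wage Tax (Class 2): taxable = 7,235.00
  372.50 + 18.59% × (7,235.00 − 3,800.00) = 372.50 + 18.59% × 3,435.00 = 1,011.07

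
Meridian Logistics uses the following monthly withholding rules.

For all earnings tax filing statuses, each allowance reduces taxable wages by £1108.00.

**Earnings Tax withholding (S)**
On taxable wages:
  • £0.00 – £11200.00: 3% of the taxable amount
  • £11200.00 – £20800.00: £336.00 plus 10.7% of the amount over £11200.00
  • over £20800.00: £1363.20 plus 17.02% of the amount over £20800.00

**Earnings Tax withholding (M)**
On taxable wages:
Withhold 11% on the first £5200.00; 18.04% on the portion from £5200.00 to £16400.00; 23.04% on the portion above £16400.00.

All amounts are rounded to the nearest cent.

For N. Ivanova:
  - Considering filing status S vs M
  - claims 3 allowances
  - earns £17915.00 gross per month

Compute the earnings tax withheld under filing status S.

Earnings Tax (S): taxable = £17915.00 − 3×£1108.00 = £14591.00
  £336.00 + 10.7% × (£14591.00 − £11200.00) = £336.00 + 10.7% × £3391.00 = £698.84

£698.84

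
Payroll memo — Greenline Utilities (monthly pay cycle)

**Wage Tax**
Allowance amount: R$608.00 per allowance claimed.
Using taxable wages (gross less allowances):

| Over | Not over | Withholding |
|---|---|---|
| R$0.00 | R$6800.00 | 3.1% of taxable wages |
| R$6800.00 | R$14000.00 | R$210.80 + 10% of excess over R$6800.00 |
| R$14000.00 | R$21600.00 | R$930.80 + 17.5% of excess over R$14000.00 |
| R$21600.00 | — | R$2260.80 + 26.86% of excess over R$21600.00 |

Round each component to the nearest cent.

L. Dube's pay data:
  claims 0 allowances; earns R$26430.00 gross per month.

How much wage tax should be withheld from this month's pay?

R$3558.14

Wage Tax: taxable = R$26430.00
  R$2260.80 + 26.86% × (R$26430.00 − R$21600.00) = R$2260.80 + 26.86% × R$4830.00 = R$3558.14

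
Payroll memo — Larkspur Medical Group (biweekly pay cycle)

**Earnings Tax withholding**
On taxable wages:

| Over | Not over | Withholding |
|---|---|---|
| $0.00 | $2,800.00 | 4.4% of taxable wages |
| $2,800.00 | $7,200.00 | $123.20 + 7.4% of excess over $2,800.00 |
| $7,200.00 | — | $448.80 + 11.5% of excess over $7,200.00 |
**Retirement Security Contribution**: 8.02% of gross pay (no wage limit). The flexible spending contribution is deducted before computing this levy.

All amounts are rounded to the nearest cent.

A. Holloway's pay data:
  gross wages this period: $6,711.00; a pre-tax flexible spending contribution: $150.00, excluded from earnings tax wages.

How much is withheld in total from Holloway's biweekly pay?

Earnings Tax: taxable = $6,711.00 − $150.00 = $6,561.00
  $123.20 + 7.4% × ($6,561.00 − $2,800.00) = $123.20 + 7.4% × $3,761.00 = $401.51
Retirement Security Contribution: 8.02% × $6,561.00 = $526.19
Total: $401.51 + $526.19 = $927.70

$927.70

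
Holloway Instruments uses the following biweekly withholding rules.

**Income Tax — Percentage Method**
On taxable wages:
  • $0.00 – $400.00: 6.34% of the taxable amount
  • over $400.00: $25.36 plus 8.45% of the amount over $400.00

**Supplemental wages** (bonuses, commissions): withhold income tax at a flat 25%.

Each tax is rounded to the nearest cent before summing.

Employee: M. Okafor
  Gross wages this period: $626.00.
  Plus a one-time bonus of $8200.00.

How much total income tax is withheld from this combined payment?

Income Tax: taxable = $626.00
  $25.36 + 8.45% × ($626.00 − $400.00) = $25.36 + 8.45% × $226.00 = $44.46
Supplemental (25% flat on bonus): 25% × $8200.00 = $2050.00
Total income tax: $44.46 + $2050.00 = $2094.46

$2094.46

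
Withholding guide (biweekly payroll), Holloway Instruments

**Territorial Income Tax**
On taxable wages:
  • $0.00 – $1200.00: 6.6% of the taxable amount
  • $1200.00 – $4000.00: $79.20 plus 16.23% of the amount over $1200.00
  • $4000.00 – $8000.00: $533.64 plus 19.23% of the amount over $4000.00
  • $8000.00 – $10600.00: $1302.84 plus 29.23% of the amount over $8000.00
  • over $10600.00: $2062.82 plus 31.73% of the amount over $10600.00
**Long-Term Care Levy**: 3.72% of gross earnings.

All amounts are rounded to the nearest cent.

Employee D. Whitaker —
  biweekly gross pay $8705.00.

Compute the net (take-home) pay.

$6872.26

Territorial Income Tax: taxable = $8705.00
  $1302.84 + 29.23% × ($8705.00 − $8000.00) = $1302.84 + 29.23% × $705.00 = $1508.91
Long-Term Care Levy: 3.72% × $8705.00 = $323.83
Total withheld: $1508.91 + $323.83 = $1832.74
Net pay: $8705.00 − $1832.74 = $6872.26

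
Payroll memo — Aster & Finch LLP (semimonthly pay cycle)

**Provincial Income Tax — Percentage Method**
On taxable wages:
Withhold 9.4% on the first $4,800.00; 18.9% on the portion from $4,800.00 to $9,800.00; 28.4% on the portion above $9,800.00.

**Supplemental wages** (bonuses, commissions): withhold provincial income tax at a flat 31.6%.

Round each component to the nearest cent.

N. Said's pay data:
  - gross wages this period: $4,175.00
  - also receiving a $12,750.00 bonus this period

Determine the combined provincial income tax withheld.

Provincial Income Tax: taxable = $4,175.00
  9.4% × $4,175.00 = $392.45
Supplemental (31.6% flat on bonus): 31.6% × $12,750.00 = $4,029.00
Total provincial income tax: $392.45 + $4,029.00 = $4,421.45

$4,421.45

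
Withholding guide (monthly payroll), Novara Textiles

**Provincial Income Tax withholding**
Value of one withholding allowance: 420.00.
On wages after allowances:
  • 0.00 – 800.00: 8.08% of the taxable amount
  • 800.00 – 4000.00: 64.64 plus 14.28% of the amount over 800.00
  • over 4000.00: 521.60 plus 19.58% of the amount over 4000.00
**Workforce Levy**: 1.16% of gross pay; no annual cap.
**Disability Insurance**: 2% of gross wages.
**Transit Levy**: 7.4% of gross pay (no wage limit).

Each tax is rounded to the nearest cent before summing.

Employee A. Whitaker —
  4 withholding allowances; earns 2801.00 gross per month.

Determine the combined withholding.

406.26

Provincial Income Tax: taxable = 2801.00 − 4×420.00 = 1121.00
  64.64 + 14.28% × (1121.00 − 800.00) = 64.64 + 14.28% × 321.00 = 110.48
Workforce Levy: 1.16% × 2801.00 = 32.49
Disability Insurance: 2% × 2801.00 = 56.02
Transit Levy: 7.4% × 2801.00 = 207.27
Total: 110.48 + 32.49 + 56.02 + 207.27 = 406.26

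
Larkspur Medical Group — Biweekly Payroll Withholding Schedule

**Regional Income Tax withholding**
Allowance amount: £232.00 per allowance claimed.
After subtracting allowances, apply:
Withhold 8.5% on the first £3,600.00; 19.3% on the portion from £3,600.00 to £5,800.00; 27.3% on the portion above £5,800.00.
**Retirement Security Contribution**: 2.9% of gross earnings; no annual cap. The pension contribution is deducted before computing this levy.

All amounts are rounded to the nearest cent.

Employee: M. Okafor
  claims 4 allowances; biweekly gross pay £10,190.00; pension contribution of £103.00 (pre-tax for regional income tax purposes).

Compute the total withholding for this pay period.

Regional Income Tax: taxable = £10,190.00 − £103.00 − 4×£232.00 = £9,159.00
  £730.60 + 27.3% × (£9,159.00 − £5,800.00) = £730.60 + 27.3% × £3,359.00 = £1,647.61
Retirement Security Contribution: 2.9% × £10,087.00 = £292.52
Total: £1,647.61 + £292.52 = £1,940.13

£1,940.13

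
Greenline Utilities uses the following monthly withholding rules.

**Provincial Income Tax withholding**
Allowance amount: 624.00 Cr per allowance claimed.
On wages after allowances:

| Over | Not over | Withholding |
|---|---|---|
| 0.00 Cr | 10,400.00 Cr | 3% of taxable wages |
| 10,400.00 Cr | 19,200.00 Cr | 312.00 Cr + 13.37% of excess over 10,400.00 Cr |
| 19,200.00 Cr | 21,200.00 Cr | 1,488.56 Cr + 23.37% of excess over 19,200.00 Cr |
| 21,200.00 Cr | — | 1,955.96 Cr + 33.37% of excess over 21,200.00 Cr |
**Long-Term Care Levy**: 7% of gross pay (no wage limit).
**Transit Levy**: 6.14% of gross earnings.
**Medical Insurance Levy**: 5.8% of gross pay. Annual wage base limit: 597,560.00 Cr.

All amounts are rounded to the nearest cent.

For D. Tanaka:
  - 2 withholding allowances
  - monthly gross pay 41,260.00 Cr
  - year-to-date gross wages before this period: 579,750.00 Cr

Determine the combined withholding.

14,688.06 Cr

Provincial Income Tax: taxable = 41,260.00 Cr − 2×624.00 Cr = 40,012.00 Cr
  1,955.96 Cr + 33.37% × (40,012.00 Cr − 21,200.00 Cr) = 1,955.96 Cr + 33.37% × 18,812.00 Cr = 8,233.52 Cr
Long-Term Care Levy: 7% × 41,260.00 Cr = 2,888.20 Cr
Transit Levy: 6.14% × 41,260.00 Cr = 2,533.36 Cr
Medical Insurance Levy: cap 597,560.00 Cr − YTD 579,750.00 Cr = 17,810.00 Cr subject; 5.8% × 17,810.00 Cr = 1,032.98 Cr
Total: 8,233.52 Cr + 2,888.20 Cr + 2,533.36 Cr + 1,032.98 Cr = 14,688.06 Cr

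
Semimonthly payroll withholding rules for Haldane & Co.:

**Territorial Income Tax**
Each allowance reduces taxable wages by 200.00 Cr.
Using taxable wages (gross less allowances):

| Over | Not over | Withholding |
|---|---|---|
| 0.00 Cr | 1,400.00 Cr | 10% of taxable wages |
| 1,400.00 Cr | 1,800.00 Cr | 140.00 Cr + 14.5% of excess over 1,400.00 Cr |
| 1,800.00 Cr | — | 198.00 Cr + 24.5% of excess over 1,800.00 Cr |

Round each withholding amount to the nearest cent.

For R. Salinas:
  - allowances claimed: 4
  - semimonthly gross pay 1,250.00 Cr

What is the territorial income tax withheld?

45.00 Cr

Territorial Income Tax: taxable = 1,250.00 Cr − 4×200.00 Cr = 450.00 Cr
  10% × 450.00 Cr = 45.00 Cr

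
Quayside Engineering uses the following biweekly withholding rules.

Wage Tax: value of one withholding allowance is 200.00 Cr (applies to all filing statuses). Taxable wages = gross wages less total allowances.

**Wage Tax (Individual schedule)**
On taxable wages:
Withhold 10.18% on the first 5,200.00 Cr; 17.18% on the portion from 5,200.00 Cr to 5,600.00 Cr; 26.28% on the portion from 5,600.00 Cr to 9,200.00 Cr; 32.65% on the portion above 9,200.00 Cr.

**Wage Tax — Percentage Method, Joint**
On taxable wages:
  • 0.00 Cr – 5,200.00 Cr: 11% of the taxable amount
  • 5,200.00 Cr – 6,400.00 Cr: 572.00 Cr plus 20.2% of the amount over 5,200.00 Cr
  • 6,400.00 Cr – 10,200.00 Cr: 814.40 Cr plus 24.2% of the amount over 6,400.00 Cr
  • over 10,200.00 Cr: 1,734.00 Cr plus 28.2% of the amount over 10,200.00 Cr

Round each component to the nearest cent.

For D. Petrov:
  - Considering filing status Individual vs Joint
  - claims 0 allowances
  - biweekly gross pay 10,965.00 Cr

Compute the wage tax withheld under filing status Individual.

Wage Tax (Individual): taxable = 10,965.00 Cr
  1,544.16 Cr + 32.65% × (10,965.00 Cr − 9,200.00 Cr) = 1,544.16 Cr + 32.65% × 1,765.00 Cr = 2,120.43 Cr

2,120.43 Cr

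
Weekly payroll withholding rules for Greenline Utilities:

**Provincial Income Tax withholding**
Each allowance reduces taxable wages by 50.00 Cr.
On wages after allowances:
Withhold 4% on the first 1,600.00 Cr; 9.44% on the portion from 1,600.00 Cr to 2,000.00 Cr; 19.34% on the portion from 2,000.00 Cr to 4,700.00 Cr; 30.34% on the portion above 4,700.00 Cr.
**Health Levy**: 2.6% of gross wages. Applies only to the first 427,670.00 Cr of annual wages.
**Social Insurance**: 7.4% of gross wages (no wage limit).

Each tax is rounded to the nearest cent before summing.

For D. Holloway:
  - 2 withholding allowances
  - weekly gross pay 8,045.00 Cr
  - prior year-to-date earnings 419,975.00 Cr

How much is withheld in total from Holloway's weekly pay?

2,403.87 Cr

Provincial Income Tax: taxable = 8,045.00 Cr − 2×50.00 Cr = 7,945.00 Cr
  623.94 Cr + 30.34% × (7,945.00 Cr − 4,700.00 Cr) = 623.94 Cr + 30.34% × 3,245.00 Cr = 1,608.47 Cr
Health Levy: cap 427,670.00 Cr − YTD 419,975.00 Cr = 7,695.00 Cr subject; 2.6% × 7,695.00 Cr = 200.07 Cr
Social Insurance: 7.4% × 8,045.00 Cr = 595.33 Cr
Total: 1,608.47 Cr + 200.07 Cr + 595.33 Cr = 2,403.87 Cr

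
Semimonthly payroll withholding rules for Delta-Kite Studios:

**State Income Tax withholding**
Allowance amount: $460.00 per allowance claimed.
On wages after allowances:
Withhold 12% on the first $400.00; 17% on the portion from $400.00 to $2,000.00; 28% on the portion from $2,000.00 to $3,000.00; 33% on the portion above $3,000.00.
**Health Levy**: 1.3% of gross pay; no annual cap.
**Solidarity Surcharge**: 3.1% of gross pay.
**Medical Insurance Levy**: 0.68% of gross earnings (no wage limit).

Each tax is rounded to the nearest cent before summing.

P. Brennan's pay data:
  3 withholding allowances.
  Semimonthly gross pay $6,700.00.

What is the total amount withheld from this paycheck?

State Income Tax: taxable = $6,700.00 − 3×$460.00 = $5,320.00
  $600.00 + 33% × ($5,320.00 − $3,000.00) = $600.00 + 33% × $2,320.00 = $1,365.60
Health Levy: 1.3% × $6,700.00 = $87.10
Solidarity Surcharge: 3.1% × $6,700.00 = $207.70
Medical Insurance Levy: 0.68% × $6,700.00 = $45.56
Total: $1,365.60 + $87.10 + $207.70 + $45.56 = $1,705.96

$1,705.96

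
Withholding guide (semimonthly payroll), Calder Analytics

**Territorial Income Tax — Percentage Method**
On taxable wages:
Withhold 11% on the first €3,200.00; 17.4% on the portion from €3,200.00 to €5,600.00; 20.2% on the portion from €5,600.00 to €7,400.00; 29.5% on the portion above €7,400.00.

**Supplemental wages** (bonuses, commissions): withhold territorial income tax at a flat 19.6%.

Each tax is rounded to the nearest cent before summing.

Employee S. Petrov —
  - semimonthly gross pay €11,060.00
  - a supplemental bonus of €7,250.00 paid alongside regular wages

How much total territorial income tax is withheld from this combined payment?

€3,633.90

Territorial Income Tax: taxable = €11,060.00
  €1,133.20 + 29.5% × (€11,060.00 − €7,400.00) = €1,133.20 + 29.5% × €3,660.00 = €2,212.90
Supplemental (19.6% flat on bonus): 19.6% × €7,250.00 = €1,421.00
Total territorial income tax: €2,212.90 + €1,421.00 = €3,633.90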